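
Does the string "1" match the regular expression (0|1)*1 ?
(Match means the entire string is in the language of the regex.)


|string| = 1; first = '1'; last = '1'

Yes, "1" matches (0|1)*1


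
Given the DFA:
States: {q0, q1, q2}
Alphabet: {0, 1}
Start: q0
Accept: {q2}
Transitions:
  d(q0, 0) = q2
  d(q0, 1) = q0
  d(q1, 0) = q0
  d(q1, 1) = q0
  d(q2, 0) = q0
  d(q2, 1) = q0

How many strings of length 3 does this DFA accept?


Enumerating all length-3 strings:
  "000" -> q2 [accept]
  "001" -> q0 [reject]
  "010" -> q2 [accept]
  "011" -> q0 [reject]
  "100" -> q0 [reject]
  "101" -> q0 [reject]
  "110" -> q2 [accept]
  "111" -> q0 [reject]

3 out of 8


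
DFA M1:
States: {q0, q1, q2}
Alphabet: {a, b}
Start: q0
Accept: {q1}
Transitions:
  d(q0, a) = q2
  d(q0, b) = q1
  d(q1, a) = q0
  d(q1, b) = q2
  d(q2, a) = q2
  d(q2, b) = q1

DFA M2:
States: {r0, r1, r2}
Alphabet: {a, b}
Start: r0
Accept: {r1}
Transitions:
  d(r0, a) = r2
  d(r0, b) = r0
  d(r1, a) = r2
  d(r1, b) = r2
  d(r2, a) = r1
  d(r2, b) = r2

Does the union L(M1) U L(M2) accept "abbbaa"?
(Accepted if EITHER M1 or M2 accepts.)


M1: final=q2 accepted=False
M2: final=r2 accepted=False

No, union rejects (neither accepts)


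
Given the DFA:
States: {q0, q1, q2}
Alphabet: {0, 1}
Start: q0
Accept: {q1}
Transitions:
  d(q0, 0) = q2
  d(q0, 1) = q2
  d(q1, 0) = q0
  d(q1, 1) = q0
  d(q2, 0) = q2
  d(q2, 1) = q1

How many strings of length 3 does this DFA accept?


Enumerating all length-3 strings:
  "000" -> q2 [reject]
  "001" -> q1 [accept]
  "010" -> q0 [reject]
  "011" -> q0 [reject]
  "100" -> q2 [reject]
  "101" -> q1 [accept]
  "110" -> q0 [reject]
  "111" -> q0 [reject]

2 out of 8


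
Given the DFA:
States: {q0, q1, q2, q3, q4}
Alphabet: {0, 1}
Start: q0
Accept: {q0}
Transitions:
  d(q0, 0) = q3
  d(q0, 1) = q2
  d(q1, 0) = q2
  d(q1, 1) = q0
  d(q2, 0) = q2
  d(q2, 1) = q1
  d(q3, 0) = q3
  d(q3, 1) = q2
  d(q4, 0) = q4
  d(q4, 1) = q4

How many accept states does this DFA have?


Accept states listed: {q0}
Counting: q0(1)

1


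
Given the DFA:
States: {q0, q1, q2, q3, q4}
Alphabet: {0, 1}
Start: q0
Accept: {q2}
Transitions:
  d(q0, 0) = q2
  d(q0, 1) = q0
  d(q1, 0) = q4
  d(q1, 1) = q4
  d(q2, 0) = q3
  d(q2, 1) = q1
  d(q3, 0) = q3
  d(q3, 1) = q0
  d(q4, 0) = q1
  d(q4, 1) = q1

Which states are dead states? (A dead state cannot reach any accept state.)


Forward reachability from each state:
  q0 -> reaches accept state q2 (live)
  q1 -> reaches {q1, q4}, no accept state (dead)
  q2 -> reaches accept state q2 (live)
  q3 -> reaches accept state q2 (live)
  q4 -> reaches {q1, q4}, no accept state (dead)

{q1, q4}


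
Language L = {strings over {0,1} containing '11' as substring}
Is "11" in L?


'11' occurs at index 0

Yes, "11" is in L


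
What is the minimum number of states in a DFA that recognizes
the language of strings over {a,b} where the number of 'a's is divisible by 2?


States track (count of 'a') mod 2.
Need 2 states: one per remainder 0..1; accept = remainder 0.

2


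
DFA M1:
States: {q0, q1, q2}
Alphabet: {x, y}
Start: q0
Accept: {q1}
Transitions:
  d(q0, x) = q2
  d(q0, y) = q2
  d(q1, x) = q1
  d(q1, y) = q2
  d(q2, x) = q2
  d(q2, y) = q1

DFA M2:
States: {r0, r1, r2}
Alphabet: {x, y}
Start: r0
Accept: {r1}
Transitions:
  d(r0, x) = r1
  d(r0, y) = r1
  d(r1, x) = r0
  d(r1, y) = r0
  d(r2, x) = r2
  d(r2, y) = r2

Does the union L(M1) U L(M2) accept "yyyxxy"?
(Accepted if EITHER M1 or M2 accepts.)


M1: final=q1 accepted=True
M2: final=r0 accepted=False

Yes, union accepts


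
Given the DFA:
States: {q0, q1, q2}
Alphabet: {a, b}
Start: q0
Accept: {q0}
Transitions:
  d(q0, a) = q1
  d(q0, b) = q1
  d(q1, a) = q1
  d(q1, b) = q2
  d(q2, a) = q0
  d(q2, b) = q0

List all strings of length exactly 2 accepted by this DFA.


All strings of length 2: 4 total
Accepted: 0

None


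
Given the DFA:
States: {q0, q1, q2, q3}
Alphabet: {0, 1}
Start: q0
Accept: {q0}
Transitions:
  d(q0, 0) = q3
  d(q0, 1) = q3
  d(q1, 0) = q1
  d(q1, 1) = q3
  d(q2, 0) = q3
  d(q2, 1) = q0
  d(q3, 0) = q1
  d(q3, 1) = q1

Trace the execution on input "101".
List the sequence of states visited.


Input: 101
d(q0, 1) = q3
d(q3, 0) = q1
d(q1, 1) = q3


q0 -> q3 -> q1 -> q3


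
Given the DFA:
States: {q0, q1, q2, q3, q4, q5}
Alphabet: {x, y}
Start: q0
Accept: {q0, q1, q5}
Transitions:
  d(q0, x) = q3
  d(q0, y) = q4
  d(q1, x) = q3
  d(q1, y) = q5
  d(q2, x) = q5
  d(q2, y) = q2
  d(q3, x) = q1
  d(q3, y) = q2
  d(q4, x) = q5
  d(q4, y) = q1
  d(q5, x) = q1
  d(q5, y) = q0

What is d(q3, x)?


Looking up transition d(q3, x)

q1


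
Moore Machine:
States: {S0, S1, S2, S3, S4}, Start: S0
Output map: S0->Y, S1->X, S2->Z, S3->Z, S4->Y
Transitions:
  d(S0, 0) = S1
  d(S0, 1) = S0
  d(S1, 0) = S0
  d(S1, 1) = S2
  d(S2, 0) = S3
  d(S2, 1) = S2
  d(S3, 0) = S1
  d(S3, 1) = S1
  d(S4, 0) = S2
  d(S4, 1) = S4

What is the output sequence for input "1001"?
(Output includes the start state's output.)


Start: S0 (output Y)
  --1--> S0 (output Y)
  --0--> S1 (output X)
  --0--> S0 (output Y)
  --1--> S0 (output Y)

"YYXYY"


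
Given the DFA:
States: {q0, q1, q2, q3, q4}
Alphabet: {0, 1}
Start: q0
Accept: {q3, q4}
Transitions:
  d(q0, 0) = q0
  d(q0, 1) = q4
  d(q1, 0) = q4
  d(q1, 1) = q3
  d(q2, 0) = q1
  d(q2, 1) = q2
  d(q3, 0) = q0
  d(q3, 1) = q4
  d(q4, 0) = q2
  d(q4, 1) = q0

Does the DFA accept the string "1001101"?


Trace: q0 -> q4 -> q2 -> q1 -> q3 -> q4 -> q2 -> q2
Final state: q2
Accept states: {q3, q4}

No, rejected (final state q2 is not an accept state)


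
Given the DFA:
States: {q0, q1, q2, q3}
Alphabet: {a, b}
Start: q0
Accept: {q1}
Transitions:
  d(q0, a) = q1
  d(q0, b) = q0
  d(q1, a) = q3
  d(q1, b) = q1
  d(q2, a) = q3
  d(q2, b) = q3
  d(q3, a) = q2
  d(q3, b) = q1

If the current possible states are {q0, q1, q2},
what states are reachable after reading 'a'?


Apply transition on 'a' from each current state:
  d(q0, a) = q1
  d(q1, a) = q3
  d(q2, a) = q3

{q1, q3}


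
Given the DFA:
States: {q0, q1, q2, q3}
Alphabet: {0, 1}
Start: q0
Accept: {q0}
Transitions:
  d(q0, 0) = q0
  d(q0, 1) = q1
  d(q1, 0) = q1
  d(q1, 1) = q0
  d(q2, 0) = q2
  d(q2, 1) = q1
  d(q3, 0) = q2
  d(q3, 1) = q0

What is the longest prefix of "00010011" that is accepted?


Run the DFA, marking each prefix where the state is accepting:
  "" -> q0 [accept]
  "0" -> q0 [accept]
  "00" -> q0 [accept]
  "000" -> q0 [accept]
  "0001" -> q1 [reject]
  "00010" -> q1 [reject]
  "000100" -> q1 [reject]
  "0001001" -> q0 [accept]
  "00010011" -> q1 [reject]

"0001001"


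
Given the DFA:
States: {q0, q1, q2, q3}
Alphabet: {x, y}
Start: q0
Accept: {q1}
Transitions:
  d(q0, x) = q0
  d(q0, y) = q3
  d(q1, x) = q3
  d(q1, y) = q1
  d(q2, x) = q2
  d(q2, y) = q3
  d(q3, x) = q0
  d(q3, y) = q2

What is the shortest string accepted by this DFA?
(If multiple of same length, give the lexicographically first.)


BFS by string length (lex-first path to each state shown):
  len 0: q0<-""
  len 1: q0<-"x", q3<-"y"
  len 2: q0<-"xx", q2<-"yy", q3<-"xy"
  len 3: q0<-"xxx", q2<-"xyy", q3<-"xxy"
  len 4: q0<-"xxxx", q2<-"xxyy", q3<-"xxxy"
  len 5: q0<-"xxxxx", q2<-"xxxyy", q3<-"xxxxy"
  len 6: q0<-"xxxxxx", q2<-"xxxxyy", q3<-"xxxxxy"
  len 7: q0<-"xxxxxxx", q2<-"xxxxxyy", q3<-"xxxxxxy"
  len 8: q0<-"xxxxxxxx", q2<-"xxxxxxyy", q3<-"xxxxxxxy"

No string accepted (empty language)


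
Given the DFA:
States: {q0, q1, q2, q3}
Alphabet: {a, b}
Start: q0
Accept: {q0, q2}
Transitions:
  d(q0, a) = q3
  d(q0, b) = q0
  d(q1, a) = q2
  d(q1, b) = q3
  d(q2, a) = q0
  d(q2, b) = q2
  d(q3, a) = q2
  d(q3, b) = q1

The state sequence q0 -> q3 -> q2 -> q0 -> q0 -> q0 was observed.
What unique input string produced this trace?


Trace back each transition to find the symbol:
  q0 --[a]--> q3
  q3 --[a]--> q2
  q2 --[a]--> q0
  q0 --[b]--> q0
  q0 --[b]--> q0

"aaabb"


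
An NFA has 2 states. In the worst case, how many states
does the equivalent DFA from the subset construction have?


Subset construction: one DFA state per subset of NFA states.
2^2 = 4

4


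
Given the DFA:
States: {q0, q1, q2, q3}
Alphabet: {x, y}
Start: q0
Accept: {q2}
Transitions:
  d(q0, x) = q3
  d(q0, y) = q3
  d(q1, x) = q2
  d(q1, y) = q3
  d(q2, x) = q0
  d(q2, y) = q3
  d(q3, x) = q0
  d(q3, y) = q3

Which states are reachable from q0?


BFS from q0:
  layer 0: {q0}
  layer 1: {q3}

{q0, q3}


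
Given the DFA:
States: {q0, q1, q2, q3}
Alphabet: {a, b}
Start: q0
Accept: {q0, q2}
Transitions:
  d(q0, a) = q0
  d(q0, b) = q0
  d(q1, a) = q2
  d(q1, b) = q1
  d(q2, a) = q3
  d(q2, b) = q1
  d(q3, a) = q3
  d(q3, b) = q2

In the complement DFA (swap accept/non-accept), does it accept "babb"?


Trace: q0 -> q0 -> q0 -> q0 -> q0
Final: q0
Original accept: {q0, q2}
Complement: q0 is in original accept

No, complement rejects (original accepts)


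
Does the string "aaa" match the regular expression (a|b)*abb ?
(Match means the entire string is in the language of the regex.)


|string| = 3; first = 'a'; last = 'a'

No, "aaa" does not match (a|b)*abb


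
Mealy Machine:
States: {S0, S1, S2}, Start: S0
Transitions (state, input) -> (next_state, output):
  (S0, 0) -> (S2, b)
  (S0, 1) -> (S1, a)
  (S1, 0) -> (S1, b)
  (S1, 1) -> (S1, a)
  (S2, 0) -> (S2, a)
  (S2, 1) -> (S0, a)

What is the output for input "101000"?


Step-by-step:
  (S0, 1) -> (S1, a)
  (S1, 0) -> (S1, b)
  (S1, 1) -> (S1, a)
  (S1, 0) -> (S1, b)
  (S1, 0) -> (S1, b)
  (S1, 0) -> (S1, b)

"ababbb"


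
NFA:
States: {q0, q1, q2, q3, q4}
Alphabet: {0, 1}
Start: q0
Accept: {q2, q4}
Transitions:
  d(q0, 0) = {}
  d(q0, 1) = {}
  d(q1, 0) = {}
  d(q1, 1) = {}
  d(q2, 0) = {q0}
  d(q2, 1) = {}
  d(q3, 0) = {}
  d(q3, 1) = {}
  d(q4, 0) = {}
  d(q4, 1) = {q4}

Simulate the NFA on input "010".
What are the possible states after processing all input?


Start: {q0}
  --0--> {}
  --1--> {}
  --0--> {}

{} (empty set, no valid transitions)


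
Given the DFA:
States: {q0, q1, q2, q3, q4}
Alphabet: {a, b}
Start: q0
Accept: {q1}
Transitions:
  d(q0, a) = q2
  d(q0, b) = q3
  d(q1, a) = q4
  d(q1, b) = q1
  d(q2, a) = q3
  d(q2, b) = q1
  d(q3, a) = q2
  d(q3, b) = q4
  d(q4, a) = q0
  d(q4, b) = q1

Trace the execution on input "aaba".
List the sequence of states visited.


Input: aaba
d(q0, a) = q2
d(q2, a) = q3
d(q3, b) = q4
d(q4, a) = q0


q0 -> q2 -> q3 -> q4 -> q0


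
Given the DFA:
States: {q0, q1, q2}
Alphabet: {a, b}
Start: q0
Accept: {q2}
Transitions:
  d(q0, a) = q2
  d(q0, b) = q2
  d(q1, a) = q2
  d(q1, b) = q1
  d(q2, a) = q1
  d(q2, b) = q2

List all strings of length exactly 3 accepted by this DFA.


All strings of length 3: 8 total
Accepted: 4

"aaa", "abb", "baa", "bbb"


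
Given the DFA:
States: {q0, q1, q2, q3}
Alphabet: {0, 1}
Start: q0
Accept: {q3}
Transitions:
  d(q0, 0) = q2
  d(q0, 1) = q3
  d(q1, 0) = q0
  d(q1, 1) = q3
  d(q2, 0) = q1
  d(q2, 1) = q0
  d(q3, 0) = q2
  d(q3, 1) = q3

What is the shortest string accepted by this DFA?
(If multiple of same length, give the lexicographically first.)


BFS by string length (lex-first path to each state shown):
  len 0: q0<-""
  len 1: q2<-"0", q3<-"1"
Found accept state at length 1.

"1"


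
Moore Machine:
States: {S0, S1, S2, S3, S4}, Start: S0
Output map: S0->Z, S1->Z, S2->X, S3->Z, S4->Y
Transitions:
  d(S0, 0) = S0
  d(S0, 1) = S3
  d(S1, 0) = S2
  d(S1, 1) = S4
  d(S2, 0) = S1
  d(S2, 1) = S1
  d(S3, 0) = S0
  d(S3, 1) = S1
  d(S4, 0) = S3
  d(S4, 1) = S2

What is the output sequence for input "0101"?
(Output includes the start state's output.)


Start: S0 (output Z)
  --0--> S0 (output Z)
  --1--> S3 (output Z)
  --0--> S0 (output Z)
  --1--> S3 (output Z)

"ZZZZZ"


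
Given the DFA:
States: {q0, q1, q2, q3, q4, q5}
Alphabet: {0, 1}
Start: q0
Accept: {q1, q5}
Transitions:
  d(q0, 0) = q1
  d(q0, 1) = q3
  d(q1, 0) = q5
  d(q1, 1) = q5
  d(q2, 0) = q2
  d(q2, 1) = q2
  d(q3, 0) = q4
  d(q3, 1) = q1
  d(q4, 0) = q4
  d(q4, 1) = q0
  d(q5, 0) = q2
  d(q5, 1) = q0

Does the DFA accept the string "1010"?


Trace: q0 -> q3 -> q4 -> q0 -> q1
Final state: q1
Accept states: {q1, q5}

Yes, accepted (final state q1 is an accept state)


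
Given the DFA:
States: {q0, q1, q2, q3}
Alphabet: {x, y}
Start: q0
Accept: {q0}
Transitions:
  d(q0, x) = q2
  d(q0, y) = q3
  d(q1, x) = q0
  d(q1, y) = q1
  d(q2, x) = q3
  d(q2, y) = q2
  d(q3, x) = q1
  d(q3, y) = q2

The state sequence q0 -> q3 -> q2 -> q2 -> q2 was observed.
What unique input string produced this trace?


Trace back each transition to find the symbol:
  q0 --[y]--> q3
  q3 --[y]--> q2
  q2 --[y]--> q2
  q2 --[y]--> q2

"yyyy"


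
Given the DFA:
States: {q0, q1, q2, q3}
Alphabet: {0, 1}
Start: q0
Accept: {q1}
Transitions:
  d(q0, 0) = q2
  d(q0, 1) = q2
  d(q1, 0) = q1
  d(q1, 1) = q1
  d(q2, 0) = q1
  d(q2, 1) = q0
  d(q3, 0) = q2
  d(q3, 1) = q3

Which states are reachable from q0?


BFS from q0:
  layer 0: {q0}
  layer 1: {q2}
  layer 2: {q1}

{q0, q1, q2}


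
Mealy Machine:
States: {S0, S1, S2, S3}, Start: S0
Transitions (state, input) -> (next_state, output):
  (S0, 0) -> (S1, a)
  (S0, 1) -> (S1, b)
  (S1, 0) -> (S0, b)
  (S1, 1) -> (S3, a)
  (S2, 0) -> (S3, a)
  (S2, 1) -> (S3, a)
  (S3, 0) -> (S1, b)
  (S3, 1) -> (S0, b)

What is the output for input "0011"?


Step-by-step:
  (S0, 0) -> (S1, a)
  (S1, 0) -> (S0, b)
  (S0, 1) -> (S1, b)
  (S1, 1) -> (S3, a)

"abba"


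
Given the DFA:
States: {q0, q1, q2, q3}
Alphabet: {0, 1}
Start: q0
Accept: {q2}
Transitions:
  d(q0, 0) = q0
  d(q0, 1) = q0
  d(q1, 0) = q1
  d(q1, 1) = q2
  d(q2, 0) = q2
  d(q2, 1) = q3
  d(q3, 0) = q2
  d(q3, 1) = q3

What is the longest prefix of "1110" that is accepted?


Run the DFA, marking each prefix where the state is accepting:
  "" -> q0 [reject]
  "1" -> q0 [reject]
  "11" -> q0 [reject]
  "111" -> q0 [reject]
  "1110" -> q0 [reject]

No prefix is accepted


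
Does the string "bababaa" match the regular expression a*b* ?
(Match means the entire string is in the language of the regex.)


|string| = 7; first = 'b'; last = 'a'

No, "bababaa" does not match a*b*


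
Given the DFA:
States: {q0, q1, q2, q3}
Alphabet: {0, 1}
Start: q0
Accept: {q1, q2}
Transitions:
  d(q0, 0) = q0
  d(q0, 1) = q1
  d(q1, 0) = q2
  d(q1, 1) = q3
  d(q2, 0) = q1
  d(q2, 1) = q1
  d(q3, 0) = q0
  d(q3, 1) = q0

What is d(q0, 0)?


Looking up transition d(q0, 0)

q0


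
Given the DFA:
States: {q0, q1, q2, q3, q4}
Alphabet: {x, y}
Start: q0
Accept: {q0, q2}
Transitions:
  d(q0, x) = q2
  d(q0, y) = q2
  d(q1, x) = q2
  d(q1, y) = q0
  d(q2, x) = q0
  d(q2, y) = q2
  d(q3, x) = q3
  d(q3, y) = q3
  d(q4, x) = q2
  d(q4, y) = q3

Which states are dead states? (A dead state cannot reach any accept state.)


Forward reachability from each state:
  q0 -> reaches accept state q0 (live)
  q1 -> reaches accept state q0 (live)
  q2 -> reaches accept state q0 (live)
  q3 -> reaches {q3}, no accept state (dead)
  q4 -> reaches accept state q0 (live)

{q3}


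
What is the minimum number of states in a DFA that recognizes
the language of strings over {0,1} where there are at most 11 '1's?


States: count = 0, 1, ..., 11 (all accepting; 12 states), plus a dead state for count > 11.
Total: 12 + 1 = 13.

13


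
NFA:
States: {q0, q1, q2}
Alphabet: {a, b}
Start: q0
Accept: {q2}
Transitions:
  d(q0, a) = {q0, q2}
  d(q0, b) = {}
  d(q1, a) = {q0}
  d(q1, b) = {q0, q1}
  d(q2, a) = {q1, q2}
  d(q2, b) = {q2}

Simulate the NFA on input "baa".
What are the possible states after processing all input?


Start: {q0}
  --b--> {}
  --a--> {}
  --a--> {}

{} (empty set, no valid transitions)


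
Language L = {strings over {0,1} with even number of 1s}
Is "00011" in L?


count('1') = 2; 2 mod 2 = 0

Yes, "00011" is in L


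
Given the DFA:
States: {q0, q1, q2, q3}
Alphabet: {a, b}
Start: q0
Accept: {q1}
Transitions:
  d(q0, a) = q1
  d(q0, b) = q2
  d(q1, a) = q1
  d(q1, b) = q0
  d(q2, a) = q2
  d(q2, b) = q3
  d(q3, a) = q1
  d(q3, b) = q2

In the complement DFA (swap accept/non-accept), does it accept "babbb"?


Trace: q0 -> q2 -> q2 -> q3 -> q2 -> q3
Final: q3
Original accept: {q1}
Complement: q3 is not in original accept

Yes, complement accepts (original rejects)


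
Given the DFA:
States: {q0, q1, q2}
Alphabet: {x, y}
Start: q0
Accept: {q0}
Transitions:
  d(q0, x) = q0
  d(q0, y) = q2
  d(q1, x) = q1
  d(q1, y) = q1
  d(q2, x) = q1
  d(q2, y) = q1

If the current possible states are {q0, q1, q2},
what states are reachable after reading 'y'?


Apply transition on 'y' from each current state:
  d(q0, y) = q2
  d(q1, y) = q1
  d(q2, y) = q1

{q1, q2}


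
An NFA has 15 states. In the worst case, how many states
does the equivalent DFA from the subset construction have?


Subset construction: one DFA state per subset of NFA states.
2^15 = 32768

32768


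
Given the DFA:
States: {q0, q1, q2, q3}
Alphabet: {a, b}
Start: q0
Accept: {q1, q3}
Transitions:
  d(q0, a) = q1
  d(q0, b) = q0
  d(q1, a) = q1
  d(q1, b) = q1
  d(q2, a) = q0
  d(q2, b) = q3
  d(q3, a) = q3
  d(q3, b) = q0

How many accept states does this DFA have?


Accept states listed: {q1, q3}
Counting: q1(1) q3(2)

2


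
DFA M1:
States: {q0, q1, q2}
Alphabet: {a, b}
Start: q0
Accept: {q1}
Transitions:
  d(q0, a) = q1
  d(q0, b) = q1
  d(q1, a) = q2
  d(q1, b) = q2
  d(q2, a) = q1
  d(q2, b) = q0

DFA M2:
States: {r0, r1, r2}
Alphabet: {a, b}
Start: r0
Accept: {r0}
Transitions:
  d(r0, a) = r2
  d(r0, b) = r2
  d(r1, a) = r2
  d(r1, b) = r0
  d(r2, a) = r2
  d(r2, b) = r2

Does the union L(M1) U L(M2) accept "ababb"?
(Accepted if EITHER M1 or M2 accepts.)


M1: final=q0 accepted=False
M2: final=r2 accepted=False

No, union rejects (neither accepts)


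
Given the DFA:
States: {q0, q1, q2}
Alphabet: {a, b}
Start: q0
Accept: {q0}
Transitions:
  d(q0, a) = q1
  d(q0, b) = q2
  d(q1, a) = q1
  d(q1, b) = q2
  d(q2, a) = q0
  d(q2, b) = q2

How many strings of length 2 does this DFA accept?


Enumerating all length-2 strings:
  "aa" -> q1 [reject]
  "ab" -> q2 [reject]
  "ba" -> q0 [accept]
  "bb" -> q2 [reject]

1 out of 4


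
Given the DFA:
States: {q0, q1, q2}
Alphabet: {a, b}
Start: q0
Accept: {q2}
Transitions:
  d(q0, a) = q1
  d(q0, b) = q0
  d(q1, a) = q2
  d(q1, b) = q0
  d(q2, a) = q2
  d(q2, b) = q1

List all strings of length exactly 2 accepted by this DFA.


All strings of length 2: 4 total
Accepted: 1

"aa"


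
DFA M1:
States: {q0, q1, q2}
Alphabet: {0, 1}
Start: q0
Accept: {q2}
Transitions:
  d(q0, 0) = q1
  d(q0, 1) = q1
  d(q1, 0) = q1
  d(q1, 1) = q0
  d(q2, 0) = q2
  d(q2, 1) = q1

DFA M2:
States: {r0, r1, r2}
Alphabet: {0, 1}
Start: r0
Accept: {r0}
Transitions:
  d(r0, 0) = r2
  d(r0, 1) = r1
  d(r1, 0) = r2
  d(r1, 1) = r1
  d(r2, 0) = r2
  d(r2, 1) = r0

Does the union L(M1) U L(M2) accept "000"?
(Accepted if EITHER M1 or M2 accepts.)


M1: final=q1 accepted=False
M2: final=r2 accepted=False

No, union rejects (neither accepts)


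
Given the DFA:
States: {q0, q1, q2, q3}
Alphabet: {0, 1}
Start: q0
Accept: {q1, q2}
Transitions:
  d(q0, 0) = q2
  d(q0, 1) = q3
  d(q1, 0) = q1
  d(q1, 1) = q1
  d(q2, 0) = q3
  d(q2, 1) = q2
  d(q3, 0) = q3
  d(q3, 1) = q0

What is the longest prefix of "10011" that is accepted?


Run the DFA, marking each prefix where the state is accepting:
  "" -> q0 [reject]
  "1" -> q3 [reject]
  "10" -> q3 [reject]
  "100" -> q3 [reject]
  "1001" -> q0 [reject]
  "10011" -> q3 [reject]

No prefix is accepted


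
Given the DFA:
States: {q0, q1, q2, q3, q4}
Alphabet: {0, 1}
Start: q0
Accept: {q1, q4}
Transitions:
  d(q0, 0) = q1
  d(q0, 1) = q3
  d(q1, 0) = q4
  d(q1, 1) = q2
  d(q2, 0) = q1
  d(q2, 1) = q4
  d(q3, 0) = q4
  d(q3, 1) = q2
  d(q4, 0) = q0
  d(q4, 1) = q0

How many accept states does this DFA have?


Accept states listed: {q1, q4}
Counting: q1(1) q4(2)

2


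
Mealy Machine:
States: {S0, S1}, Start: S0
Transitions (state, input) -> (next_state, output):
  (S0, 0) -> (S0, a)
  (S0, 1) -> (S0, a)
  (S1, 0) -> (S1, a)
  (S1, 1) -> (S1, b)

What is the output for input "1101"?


Step-by-step:
  (S0, 1) -> (S0, a)
  (S0, 1) -> (S0, a)
  (S0, 0) -> (S0, a)
  (S0, 1) -> (S0, a)

"aaaa"


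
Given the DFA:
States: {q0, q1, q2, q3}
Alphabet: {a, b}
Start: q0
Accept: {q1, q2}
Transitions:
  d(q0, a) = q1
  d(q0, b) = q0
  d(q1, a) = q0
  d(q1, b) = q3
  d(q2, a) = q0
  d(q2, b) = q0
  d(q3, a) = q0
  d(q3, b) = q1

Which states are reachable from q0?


BFS from q0:
  layer 0: {q0}
  layer 1: {q1}
  layer 2: {q3}

{q0, q1, q3}


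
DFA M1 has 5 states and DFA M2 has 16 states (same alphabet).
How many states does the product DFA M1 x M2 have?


Product construction pairs every M1 state with every M2 state.
5 * 16 = 80

80


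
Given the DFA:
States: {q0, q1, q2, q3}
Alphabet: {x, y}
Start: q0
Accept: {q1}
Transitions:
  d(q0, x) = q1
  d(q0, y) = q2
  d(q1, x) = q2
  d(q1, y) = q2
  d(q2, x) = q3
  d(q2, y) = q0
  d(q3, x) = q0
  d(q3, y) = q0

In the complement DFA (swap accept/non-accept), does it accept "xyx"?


Trace: q0 -> q1 -> q2 -> q3
Final: q3
Original accept: {q1}
Complement: q3 is not in original accept

Yes, complement accepts (original rejects)


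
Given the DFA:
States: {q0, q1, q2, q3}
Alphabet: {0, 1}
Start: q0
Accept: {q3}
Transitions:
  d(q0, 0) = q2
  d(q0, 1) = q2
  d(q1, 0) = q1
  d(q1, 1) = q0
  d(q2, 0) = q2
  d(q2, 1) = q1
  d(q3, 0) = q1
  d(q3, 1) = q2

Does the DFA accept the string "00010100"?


Trace: q0 -> q2 -> q2 -> q2 -> q1 -> q1 -> q0 -> q2 -> q2
Final state: q2
Accept states: {q3}

No, rejected (final state q2 is not an accept state)


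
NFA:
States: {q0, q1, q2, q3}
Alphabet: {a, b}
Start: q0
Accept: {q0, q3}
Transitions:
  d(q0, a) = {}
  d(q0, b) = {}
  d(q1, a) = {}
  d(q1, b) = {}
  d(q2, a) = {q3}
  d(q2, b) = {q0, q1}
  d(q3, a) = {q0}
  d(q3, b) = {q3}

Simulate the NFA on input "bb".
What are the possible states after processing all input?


Start: {q0}
  --b--> {}
  --b--> {}

{} (empty set, no valid transitions)


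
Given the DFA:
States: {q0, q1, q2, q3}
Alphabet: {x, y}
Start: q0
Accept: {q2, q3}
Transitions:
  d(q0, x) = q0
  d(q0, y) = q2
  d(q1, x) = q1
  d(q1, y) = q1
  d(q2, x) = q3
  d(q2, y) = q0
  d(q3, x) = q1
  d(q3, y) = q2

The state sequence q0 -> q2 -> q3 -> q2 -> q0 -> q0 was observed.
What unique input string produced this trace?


Trace back each transition to find the symbol:
  q0 --[y]--> q2
  q2 --[x]--> q3
  q3 --[y]--> q2
  q2 --[y]--> q0
  q0 --[x]--> q0

"yxyyx"


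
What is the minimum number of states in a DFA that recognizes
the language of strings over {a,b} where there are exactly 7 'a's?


States: count = 0, 1, ..., 7 (that's 8 states), plus a dead state for count > 7.
Total: 8 + 1 = 9. Accept = count-7 state.

9


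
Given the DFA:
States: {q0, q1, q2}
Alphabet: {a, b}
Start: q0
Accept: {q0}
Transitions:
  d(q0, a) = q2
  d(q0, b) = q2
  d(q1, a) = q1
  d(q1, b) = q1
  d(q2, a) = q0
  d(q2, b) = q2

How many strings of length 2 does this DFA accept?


Enumerating all length-2 strings:
  "aa" -> q0 [accept]
  "ab" -> q2 [reject]
  "ba" -> q0 [accept]
  "bb" -> q2 [reject]

2 out of 4


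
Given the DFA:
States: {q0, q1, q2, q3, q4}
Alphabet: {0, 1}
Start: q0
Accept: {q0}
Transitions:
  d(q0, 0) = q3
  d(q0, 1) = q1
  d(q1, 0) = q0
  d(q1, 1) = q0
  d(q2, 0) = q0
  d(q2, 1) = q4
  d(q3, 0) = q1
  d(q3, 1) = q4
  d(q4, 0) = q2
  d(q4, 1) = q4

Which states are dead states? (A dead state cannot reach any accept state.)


Forward reachability from each state:
  q0 -> reaches accept state q0 (live)
  q1 -> reaches accept state q0 (live)
  q2 -> reaches accept state q0 (live)
  q3 -> reaches accept state q0 (live)
  q4 -> reaches accept state q0 (live)

None (all states can reach an accept state)


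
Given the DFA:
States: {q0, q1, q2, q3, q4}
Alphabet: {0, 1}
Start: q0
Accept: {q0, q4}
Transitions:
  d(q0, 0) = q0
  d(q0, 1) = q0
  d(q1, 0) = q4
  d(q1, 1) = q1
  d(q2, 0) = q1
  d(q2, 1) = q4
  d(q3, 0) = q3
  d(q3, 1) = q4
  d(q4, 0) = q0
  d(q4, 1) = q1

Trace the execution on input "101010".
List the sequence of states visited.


Input: 101010
d(q0, 1) = q0
d(q0, 0) = q0
d(q0, 1) = q0
d(q0, 0) = q0
d(q0, 1) = q0
d(q0, 0) = q0


q0 -> q0 -> q0 -> q0 -> q0 -> q0 -> q0


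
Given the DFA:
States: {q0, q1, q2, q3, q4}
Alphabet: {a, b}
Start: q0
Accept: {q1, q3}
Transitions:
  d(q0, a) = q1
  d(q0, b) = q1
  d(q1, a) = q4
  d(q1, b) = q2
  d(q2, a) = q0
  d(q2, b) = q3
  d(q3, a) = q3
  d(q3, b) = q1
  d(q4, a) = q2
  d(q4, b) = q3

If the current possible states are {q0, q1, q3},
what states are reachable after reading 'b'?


Apply transition on 'b' from each current state:
  d(q0, b) = q1
  d(q1, b) = q2
  d(q3, b) = q1

{q1, q2}


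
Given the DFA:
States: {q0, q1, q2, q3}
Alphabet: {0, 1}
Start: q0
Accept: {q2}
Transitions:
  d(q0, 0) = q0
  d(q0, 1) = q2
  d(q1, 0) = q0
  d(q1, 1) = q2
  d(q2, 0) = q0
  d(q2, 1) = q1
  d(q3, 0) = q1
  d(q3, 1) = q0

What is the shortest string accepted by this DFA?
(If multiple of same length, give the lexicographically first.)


BFS by string length (lex-first path to each state shown):
  len 0: q0<-""
  len 1: q0<-"0", q2<-"1"
Found accept state at length 1.

"1"


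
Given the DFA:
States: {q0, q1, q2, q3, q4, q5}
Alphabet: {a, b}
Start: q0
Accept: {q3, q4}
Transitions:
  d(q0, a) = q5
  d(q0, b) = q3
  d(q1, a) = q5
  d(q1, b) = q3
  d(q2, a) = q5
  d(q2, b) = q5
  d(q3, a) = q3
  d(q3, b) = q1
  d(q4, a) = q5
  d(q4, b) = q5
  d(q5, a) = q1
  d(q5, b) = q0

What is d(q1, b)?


Looking up transition d(q1, b)

q3


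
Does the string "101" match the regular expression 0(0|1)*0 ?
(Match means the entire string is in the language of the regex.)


|string| = 3; first = '1'; last = '1'

No, "101" does not match 0(0|1)*0


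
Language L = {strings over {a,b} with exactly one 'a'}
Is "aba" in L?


count('a') = 2

No, "aba" is not in L


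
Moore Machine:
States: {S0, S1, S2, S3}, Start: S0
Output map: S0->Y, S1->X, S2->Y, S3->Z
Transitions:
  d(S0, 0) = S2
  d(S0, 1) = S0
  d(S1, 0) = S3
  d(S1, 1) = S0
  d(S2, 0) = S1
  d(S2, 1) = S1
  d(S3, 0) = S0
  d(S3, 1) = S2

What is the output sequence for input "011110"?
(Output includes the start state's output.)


Start: S0 (output Y)
  --0--> S2 (output Y)
  --1--> S1 (output X)
  --1--> S0 (output Y)
  --1--> S0 (output Y)
  --1--> S0 (output Y)
  --0--> S2 (output Y)

"YYXYYYY"


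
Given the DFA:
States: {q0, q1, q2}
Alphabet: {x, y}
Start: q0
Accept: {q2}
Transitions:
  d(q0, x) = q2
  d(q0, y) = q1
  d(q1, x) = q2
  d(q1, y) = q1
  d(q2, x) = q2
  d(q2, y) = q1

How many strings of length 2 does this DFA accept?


Enumerating all length-2 strings:
  "xx" -> q2 [accept]
  "xy" -> q1 [reject]
  "yx" -> q2 [accept]
  "yy" -> q1 [reject]

2 out of 4


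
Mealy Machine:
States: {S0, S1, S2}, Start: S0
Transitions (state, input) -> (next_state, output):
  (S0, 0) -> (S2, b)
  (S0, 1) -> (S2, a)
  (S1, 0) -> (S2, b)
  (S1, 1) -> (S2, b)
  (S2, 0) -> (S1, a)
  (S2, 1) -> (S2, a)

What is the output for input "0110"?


Step-by-step:
  (S0, 0) -> (S2, b)
  (S2, 1) -> (S2, a)
  (S2, 1) -> (S2, a)
  (S2, 0) -> (S1, a)

"baaa"


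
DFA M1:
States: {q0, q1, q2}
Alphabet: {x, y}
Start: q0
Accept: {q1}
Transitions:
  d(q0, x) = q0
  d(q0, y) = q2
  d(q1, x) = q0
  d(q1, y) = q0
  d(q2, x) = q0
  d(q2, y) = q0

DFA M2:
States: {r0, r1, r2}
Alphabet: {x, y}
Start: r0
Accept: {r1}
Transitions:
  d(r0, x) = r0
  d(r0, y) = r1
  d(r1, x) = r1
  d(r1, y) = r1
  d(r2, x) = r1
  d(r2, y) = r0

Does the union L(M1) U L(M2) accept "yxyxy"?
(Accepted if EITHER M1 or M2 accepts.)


M1: final=q2 accepted=False
M2: final=r1 accepted=True

Yes, union accepts


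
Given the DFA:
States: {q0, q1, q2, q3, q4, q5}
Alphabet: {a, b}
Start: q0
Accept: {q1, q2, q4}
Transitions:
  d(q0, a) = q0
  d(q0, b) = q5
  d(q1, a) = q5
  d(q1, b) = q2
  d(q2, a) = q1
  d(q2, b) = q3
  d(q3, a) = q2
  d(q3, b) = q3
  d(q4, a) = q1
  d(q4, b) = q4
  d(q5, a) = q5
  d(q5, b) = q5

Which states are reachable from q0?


BFS from q0:
  layer 0: {q0}
  layer 1: {q5}

{q0, q5}


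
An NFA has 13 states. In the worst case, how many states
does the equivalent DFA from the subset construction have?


Subset construction: one DFA state per subset of NFA states.
2^13 = 8192

8192


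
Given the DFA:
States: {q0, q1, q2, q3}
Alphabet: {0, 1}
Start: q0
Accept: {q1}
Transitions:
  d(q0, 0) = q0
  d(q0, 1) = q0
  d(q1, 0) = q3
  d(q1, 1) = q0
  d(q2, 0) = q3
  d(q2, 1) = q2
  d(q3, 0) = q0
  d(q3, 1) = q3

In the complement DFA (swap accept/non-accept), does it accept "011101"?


Trace: q0 -> q0 -> q0 -> q0 -> q0 -> q0 -> q0
Final: q0
Original accept: {q1}
Complement: q0 is not in original accept

Yes, complement accepts (original rejects)


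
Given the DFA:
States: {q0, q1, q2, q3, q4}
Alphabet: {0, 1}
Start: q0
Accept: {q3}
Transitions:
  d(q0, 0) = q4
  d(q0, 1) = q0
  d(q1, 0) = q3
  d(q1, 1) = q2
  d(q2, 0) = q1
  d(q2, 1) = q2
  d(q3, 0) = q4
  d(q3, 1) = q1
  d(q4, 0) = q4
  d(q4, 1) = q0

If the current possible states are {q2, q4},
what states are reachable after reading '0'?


Apply transition on '0' from each current state:
  d(q2, 0) = q1
  d(q4, 0) = q4

{q1, q4}


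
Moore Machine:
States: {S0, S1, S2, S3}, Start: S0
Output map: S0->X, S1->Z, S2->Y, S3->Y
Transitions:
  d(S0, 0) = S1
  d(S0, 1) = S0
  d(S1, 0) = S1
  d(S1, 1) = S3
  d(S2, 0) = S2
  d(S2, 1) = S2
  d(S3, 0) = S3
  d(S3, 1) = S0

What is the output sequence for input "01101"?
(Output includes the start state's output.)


Start: S0 (output X)
  --0--> S1 (output Z)
  --1--> S3 (output Y)
  --1--> S0 (output X)
  --0--> S1 (output Z)
  --1--> S3 (output Y)

"XZYXZY"


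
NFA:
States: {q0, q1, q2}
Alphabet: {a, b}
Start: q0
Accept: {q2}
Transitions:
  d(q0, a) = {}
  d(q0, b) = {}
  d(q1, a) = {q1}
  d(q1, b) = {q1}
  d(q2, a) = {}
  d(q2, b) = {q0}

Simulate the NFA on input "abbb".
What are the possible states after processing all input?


Start: {q0}
  --a--> {}
  --b--> {}
  --b--> {}
  --b--> {}

{} (empty set, no valid transitions)


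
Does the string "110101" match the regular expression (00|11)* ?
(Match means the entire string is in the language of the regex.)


|string| = 6; first = '1'; last = '1'

No, "110101" does not match (00|11)*


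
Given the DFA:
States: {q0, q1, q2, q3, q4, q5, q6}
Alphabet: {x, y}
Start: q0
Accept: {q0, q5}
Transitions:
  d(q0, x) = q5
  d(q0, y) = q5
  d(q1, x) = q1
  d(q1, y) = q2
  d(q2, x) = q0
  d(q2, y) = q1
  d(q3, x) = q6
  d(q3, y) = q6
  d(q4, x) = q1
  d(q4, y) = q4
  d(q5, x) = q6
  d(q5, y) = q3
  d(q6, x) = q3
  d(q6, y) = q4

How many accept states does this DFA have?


Accept states listed: {q0, q5}
Counting: q0(1) q5(2)

2


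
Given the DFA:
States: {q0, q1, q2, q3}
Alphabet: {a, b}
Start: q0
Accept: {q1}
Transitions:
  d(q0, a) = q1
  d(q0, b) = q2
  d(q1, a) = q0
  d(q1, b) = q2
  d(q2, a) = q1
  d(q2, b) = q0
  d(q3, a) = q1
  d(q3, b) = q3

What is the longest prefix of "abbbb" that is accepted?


Run the DFA, marking each prefix where the state is accepting:
  "" -> q0 [reject]
  "a" -> q1 [accept]
  "ab" -> q2 [reject]
  "abb" -> q0 [reject]
  "abbb" -> q2 [reject]
  "abbbb" -> q0 [reject]

"a"


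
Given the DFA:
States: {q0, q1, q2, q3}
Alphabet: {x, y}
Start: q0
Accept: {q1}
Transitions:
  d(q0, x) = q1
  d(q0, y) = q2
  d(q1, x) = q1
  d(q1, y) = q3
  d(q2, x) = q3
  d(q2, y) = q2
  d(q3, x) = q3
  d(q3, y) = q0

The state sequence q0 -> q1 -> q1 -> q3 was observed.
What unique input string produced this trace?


Trace back each transition to find the symbol:
  q0 --[x]--> q1
  q1 --[x]--> q1
  q1 --[y]--> q3

"xxy"


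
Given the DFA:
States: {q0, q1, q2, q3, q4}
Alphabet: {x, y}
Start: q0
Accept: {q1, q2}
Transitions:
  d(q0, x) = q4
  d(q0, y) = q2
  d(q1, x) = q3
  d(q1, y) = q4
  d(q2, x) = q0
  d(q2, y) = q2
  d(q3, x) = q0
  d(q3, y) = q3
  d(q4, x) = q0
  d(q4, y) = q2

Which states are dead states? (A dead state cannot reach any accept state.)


Forward reachability from each state:
  q0 -> reaches accept state q2 (live)
  q1 -> reaches accept state q1 (live)
  q2 -> reaches accept state q2 (live)
  q3 -> reaches accept state q2 (live)
  q4 -> reaches accept state q2 (live)

None (all states can reach an accept state)


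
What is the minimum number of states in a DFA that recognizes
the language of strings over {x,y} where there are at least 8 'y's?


States: count = 0, 1, ..., 7, and a final '>= 8' state.
Total: 8 + 1 = 9. Accept = '>= 8' state.

9


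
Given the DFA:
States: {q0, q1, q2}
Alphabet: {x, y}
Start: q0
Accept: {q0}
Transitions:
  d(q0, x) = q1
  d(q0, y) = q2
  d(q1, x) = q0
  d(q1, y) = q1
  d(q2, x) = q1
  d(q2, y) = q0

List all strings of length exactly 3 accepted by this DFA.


All strings of length 3: 8 total
Accepted: 2

"xyx", "yxx"


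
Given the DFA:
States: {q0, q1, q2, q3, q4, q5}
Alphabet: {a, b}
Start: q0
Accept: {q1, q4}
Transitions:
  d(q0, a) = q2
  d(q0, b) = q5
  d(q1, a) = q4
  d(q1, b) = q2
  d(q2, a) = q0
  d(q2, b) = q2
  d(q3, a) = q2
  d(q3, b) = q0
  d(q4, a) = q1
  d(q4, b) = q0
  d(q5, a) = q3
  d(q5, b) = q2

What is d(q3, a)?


Looking up transition d(q3, a)

q2


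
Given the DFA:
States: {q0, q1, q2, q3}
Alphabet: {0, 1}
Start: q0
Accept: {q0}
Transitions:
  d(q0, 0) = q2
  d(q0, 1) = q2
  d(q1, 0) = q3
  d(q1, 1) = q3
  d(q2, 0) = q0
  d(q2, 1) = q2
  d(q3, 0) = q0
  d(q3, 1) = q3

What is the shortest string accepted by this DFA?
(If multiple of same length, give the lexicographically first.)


BFS by string length (lex-first path to each state shown):
  len 0: q0<-""
Found accept state at length 0.

"" (empty string)


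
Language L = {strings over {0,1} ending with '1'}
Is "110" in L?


last symbol = '0'

No, "110" is not in L


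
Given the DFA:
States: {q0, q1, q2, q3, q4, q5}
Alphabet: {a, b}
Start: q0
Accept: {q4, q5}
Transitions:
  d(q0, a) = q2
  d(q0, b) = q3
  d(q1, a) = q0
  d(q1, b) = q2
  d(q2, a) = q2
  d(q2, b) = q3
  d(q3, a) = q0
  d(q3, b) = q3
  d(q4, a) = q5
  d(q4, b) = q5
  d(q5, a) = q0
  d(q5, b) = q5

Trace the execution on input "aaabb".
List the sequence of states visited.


Input: aaabb
d(q0, a) = q2
d(q2, a) = q2
d(q2, a) = q2
d(q2, b) = q3
d(q3, b) = q3


q0 -> q2 -> q2 -> q2 -> q3 -> q3


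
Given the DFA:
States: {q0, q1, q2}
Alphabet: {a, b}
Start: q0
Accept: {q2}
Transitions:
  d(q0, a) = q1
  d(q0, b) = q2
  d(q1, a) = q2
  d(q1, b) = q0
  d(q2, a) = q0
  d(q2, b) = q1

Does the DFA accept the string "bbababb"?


Trace: q0 -> q2 -> q1 -> q2 -> q1 -> q2 -> q1 -> q0
Final state: q0
Accept states: {q2}

No, rejected (final state q0 is not an accept state)


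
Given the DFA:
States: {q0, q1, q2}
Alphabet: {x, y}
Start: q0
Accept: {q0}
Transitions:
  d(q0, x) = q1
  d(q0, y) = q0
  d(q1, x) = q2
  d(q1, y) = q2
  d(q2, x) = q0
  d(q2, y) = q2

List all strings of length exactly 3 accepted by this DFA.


All strings of length 3: 8 total
Accepted: 3

"xxx", "xyx", "yyy"


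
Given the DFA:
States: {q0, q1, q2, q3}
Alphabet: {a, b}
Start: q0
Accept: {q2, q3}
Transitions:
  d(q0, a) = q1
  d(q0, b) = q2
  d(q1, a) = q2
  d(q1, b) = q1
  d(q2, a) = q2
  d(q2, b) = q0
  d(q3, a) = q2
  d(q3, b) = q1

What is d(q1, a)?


Looking up transition d(q1, a)

q2


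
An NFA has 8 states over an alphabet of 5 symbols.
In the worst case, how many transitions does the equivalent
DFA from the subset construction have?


Subset construction: one DFA state per subset of NFA states = 2^8 = 256 states.
Each DFA state has 5 outgoing transitions: 256 * 5 = 1280

1280


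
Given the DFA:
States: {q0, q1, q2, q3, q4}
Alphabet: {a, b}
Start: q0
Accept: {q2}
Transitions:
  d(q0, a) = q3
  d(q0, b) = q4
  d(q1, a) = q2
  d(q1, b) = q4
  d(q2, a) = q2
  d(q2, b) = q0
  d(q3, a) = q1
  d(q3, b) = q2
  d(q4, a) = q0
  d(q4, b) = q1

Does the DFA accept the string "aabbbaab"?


Trace: q0 -> q3 -> q1 -> q4 -> q1 -> q4 -> q0 -> q3 -> q2
Final state: q2
Accept states: {q2}

Yes, accepted (final state q2 is an accept state)


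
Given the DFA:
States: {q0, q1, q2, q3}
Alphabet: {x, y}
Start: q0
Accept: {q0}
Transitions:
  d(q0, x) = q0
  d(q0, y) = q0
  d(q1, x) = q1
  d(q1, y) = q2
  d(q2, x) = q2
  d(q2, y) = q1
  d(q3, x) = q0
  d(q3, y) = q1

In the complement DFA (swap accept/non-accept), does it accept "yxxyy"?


Trace: q0 -> q0 -> q0 -> q0 -> q0 -> q0
Final: q0
Original accept: {q0}
Complement: q0 is in original accept

No, complement rejects (original accepts)


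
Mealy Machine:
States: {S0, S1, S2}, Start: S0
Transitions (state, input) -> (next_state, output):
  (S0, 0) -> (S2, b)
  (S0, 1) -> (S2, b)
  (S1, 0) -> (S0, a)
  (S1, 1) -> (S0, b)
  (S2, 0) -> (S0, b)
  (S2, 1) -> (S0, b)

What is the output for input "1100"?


Step-by-step:
  (S0, 1) -> (S2, b)
  (S2, 1) -> (S0, b)
  (S0, 0) -> (S2, b)
  (S2, 0) -> (S0, b)

"bbbb"


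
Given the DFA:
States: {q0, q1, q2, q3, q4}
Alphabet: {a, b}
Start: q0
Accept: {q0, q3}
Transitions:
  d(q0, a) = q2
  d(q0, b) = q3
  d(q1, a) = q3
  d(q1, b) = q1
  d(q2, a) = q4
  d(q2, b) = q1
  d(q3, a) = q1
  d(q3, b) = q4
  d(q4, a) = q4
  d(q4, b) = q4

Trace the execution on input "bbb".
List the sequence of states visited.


Input: bbb
d(q0, b) = q3
d(q3, b) = q4
d(q4, b) = q4


q0 -> q3 -> q4 -> q4


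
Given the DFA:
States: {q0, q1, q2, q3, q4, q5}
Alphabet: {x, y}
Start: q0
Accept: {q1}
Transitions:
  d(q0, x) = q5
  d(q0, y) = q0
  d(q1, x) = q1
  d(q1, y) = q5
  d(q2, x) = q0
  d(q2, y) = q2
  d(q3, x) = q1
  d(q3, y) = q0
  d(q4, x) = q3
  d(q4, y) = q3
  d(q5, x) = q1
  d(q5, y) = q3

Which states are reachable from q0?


BFS from q0:
  layer 0: {q0}
  layer 1: {q5}
  layer 2: {q1, q3}

{q0, q1, q3, q5}


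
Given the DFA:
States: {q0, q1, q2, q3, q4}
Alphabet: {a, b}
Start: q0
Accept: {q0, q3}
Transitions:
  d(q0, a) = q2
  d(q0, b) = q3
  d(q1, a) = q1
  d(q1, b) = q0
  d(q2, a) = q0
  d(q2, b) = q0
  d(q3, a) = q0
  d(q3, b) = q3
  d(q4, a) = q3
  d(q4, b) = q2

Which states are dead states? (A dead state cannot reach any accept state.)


Forward reachability from each state:
  q0 -> reaches accept state q0 (live)
  q1 -> reaches accept state q0 (live)
  q2 -> reaches accept state q0 (live)
  q3 -> reaches accept state q0 (live)
  q4 -> reaches accept state q0 (live)

None (all states can reach an accept state)


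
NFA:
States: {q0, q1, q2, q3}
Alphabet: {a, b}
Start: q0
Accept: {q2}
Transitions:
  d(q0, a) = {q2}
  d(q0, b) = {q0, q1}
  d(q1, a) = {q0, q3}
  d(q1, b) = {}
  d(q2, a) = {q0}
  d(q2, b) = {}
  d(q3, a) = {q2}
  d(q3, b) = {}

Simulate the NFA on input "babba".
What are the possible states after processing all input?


Start: {q0}
  --b--> {q0, q1}
  --a--> {q0, q2, q3}
  --b--> {q0, q1}
  --b--> {q0, q1}
  --a--> {q0, q2, q3}

{q0, q2, q3}


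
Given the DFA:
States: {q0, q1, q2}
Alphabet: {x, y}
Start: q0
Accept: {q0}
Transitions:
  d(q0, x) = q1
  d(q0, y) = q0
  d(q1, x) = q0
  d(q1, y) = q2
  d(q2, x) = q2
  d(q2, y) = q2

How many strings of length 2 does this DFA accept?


Enumerating all length-2 strings:
  "xx" -> q0 [accept]
  "xy" -> q2 [reject]
  "yx" -> q1 [reject]
  "yy" -> q0 [accept]

2 out of 4


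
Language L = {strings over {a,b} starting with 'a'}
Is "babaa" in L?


first symbol = 'b'

No, "babaa" is not in L


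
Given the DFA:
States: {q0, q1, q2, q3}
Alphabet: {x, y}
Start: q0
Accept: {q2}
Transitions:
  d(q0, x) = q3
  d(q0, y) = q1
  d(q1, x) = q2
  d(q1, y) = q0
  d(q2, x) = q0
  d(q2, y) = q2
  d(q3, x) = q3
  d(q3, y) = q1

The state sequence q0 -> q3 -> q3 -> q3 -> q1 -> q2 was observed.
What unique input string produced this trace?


Trace back each transition to find the symbol:
  q0 --[x]--> q3
  q3 --[x]--> q3
  q3 --[x]--> q3
  q3 --[y]--> q1
  q1 --[x]--> q2

"xxxyx"


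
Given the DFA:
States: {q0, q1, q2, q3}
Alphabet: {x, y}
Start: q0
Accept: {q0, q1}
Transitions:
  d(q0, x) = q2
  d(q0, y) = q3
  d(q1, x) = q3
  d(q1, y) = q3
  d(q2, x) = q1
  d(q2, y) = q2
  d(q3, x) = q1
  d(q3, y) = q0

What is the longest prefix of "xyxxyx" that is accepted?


Run the DFA, marking each prefix where the state is accepting:
  "" -> q0 [accept]
  "x" -> q2 [reject]
  "xy" -> q2 [reject]
  "xyx" -> q1 [accept]
  "xyxx" -> q3 [reject]
  "xyxxy" -> q0 [accept]
  "xyxxyx" -> q2 [reject]

"xyxxy"
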